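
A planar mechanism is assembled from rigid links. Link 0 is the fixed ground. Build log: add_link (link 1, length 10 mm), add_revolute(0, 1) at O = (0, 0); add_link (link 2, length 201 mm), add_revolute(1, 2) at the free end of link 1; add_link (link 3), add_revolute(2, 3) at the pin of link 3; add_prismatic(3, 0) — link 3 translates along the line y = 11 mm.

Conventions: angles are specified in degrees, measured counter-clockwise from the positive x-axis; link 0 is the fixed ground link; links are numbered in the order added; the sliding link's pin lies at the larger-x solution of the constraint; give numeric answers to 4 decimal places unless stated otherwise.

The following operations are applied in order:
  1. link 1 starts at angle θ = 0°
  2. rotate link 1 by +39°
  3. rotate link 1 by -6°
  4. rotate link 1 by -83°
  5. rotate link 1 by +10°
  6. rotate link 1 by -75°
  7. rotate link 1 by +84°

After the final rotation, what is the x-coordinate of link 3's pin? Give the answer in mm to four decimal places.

geometry: r = 10 mm, L = 201 mm, e = 11 mm; θ starts at 0°
rotate link 1 by +39°: θ ← 0° +39° = 39°
rotate link 1 by -6°: θ ← 39° -6° = 33°
rotate link 1 by -83°: θ ← 33° -83° = -50°
rotate link 1 by +10°: θ ← -50° +10° = -40°
rotate link 1 by -75°: θ ← -40° -75° = -115°
rotate link 1 by +84°: θ ← -115° +84° = -31°
crank pin P = (r cos θ, r sin θ) = (8.571673, -5.150381)
h = r sin θ − e = -5.150381 − 11 = -16.150381
x = r cos θ + √(L² − h²) = 8.571673 + 200.350107 = 208.921780

208.9218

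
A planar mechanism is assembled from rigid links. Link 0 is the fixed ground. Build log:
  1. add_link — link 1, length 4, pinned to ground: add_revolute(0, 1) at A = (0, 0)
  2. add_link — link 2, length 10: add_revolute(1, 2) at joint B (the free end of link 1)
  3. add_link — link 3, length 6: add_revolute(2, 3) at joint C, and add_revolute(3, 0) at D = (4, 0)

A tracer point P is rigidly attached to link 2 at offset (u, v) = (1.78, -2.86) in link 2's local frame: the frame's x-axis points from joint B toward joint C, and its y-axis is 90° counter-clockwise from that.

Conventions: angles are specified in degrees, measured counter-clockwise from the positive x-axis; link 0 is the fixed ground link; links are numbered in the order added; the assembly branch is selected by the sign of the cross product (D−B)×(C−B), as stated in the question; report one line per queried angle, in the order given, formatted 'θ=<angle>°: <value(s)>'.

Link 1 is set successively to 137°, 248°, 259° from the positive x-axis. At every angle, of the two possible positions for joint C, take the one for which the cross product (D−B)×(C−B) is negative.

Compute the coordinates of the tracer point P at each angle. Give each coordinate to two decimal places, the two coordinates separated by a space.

A=(0,0), D=(4.00,0)
θ=137°: B = A + 4.00·(cos137°, sin137°) = (-2.9254, 2.7280)
θ=137°: |BD| = 7.4433
θ=137°: circle(B,10.00) ∩ circle(D,6.00): a=8.0208, h=5.9721
θ=137°:   candidates: C₊=(6.7261,5.3449) cross=44.453; C₋=(2.3485,-5.7682) cross=-44.453
θ=137°:   branch - wants cross < 0 → take C=(2.3485,-5.7682) (cross=-44.453)
θ=137°: ex = (C−B)/|BC| = (0.5274,-0.8496); ey = (0.8496,0.5274)
θ=137°: P = B + 1.78·ex + -2.86·ey = (-4.4166,-0.2927)
θ=248°: B = A + 4.00·(cos248°, sin248°) = (-1.4984, -3.7087)
θ=248°: |BD| = 6.6323
θ=248°: circle(B,10.00) ∩ circle(D,6.00): a=8.1410, h=5.8072
θ=248°:   candidates: C₊=(2.0034,5.6581) cross=38.515; C₋=(8.4981,-3.9707) cross=-38.515
θ=248°:   branch - wants cross < 0 → take C=(8.4981,-3.9707) (cross=-38.515)
θ=248°: ex = (C−B)/|BC| = (0.9997,-0.0262); ey = (0.0262,0.9997)
θ=248°: P = B + 1.78·ex + -2.86·ey = (0.2060,-6.6144)
θ=259°: B = A + 4.00·(cos259°, sin259°) = (-0.7632, -3.9265)
θ=259°: |BD| = 6.1730
θ=259°: circle(B,10.00) ∩ circle(D,6.00): a=8.2704, h=5.6215
θ=259°:   candidates: C₊=(2.0427,5.6718) cross=34.701; C₋=(9.1941,-3.0036) cross=-34.701
θ=259°:   branch - wants cross < 0 → take C=(9.1941,-3.0036) (cross=-34.701)
θ=259°: ex = (C−B)/|BC| = (0.9957,0.0923); ey = (-0.0923,0.9957)
θ=259°: P = B + 1.78·ex + -2.86·ey = (1.2731,-6.6100)

θ=137°: -4.42 -0.29
θ=248°: 0.21 -6.61
θ=259°: 1.27 -6.61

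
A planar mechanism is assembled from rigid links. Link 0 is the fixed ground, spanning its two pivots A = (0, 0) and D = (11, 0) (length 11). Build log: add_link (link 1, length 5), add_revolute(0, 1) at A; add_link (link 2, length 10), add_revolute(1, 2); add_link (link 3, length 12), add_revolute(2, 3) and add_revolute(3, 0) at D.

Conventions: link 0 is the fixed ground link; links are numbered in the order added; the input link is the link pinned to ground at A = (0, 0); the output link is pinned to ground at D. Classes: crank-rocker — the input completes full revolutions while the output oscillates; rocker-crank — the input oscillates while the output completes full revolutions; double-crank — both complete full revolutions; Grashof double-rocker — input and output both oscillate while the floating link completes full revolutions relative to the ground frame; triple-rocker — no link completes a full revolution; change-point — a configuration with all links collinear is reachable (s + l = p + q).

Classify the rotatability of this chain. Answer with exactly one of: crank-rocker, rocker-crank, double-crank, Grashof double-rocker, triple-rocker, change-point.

lengths: ground=11, input=5, coupler=10, output=12
sorted: s=5 (shortest), l=12 (longest), p+q=21
s + l = 17 vs p + q = 21
s + l < p + q (Grashof) with shortest = input link → crank-rocker

crank-rocker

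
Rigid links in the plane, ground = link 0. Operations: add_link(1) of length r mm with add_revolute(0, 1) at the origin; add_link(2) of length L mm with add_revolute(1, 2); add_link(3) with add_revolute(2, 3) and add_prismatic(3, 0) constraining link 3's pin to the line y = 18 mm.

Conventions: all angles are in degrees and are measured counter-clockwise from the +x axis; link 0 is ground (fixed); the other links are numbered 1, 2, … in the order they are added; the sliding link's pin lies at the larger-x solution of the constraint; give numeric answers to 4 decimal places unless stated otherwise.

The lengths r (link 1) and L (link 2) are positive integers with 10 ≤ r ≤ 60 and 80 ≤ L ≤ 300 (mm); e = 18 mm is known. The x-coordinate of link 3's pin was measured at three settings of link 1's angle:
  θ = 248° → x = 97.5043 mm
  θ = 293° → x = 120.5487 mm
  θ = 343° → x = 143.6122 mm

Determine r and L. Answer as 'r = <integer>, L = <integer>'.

constraint per measurement: (x − r cos θ)² + (r sin θ − e)² = L²
subtracting the θ₁ and θ₂ equations cancels the r² and L² terms:
r = (x₁² − x₂²) / (2[(x₁cos θ₁ + e sin θ₁) − (x₂cos θ₂ + e sin θ₂)]) = 30.0001 → r = 30
L² = (x₁ − r cos θ₁)² + (r sin θ₁ − e)² = 13923.9923 → L = 118.0000 → L = 118
check at θ₃=343°: x = 143.6122 (printed 143.6122) ✓

r = 30, L = 118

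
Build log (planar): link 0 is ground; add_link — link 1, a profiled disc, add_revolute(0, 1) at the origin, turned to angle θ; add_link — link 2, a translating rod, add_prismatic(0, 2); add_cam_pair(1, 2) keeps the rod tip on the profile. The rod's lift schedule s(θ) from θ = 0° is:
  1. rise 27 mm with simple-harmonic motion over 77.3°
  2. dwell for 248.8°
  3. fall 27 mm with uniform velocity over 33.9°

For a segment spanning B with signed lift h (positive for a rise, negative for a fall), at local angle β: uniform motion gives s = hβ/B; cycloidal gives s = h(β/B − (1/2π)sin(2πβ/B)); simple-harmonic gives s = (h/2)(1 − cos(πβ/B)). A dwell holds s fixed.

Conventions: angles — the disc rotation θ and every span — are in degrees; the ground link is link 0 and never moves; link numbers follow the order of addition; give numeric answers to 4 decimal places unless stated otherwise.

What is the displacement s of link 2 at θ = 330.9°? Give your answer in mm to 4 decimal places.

seg 1 [0°–77.3°] simple-harmonic, h=27: full span → s += 27 → s = 27.0000
seg 2 [77.3°–326.1°] dwell: s stays 27.0000
seg 3 [326.1°–360°] uniform, h=-27: θ=330.9° here. β=4.8, B=33.9. -27·4.8/33.9 = -3.8230 → s = 23.1770

23.1770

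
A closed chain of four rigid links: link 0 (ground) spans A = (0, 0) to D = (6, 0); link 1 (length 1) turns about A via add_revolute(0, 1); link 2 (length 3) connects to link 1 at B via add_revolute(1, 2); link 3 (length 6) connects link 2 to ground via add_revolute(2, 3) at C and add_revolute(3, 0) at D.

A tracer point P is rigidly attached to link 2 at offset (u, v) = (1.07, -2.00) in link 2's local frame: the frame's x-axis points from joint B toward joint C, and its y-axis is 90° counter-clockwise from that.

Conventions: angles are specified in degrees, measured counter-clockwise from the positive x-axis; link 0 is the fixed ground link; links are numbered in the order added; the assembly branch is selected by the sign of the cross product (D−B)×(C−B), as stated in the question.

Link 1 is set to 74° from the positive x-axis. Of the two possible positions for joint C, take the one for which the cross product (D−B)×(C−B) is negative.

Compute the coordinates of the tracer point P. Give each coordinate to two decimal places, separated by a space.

A=(0,0), D=(6.00,0)
B = A + 1.00·(cos74°, sin74°) = (0.2756, 0.9613)
|BD| = 5.8045
circle(B,3.00) ∩ circle(D,6.00): a=0.5765, h=2.9441
  candidates: C₊=(1.3317,3.7692) cross=17.089; C₋=(0.3566,-2.0376) cross=-17.089
  branch - wants cross < 0 → take C=(0.3566,-2.0376) (cross=-17.089)
ex = (C−B)/|BC| = (0.0270,-0.9996); ey = (0.9996,0.0270)
P = B + 1.07·ex + -2.00·ey = (-1.6948,-0.1623)

-1.69 -0.16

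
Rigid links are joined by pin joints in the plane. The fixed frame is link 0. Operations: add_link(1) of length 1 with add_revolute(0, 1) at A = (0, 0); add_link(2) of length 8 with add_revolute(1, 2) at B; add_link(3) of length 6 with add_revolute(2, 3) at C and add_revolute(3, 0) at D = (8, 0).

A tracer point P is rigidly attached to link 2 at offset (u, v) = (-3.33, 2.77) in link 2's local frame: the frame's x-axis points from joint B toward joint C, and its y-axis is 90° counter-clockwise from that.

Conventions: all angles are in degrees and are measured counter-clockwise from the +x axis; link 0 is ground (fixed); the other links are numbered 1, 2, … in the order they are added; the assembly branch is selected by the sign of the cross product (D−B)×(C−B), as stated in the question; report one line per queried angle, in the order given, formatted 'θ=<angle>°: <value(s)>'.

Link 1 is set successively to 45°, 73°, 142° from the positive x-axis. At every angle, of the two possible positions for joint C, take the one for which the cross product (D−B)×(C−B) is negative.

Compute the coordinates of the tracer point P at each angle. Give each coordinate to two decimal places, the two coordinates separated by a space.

A=(0,0), D=(8.00,0)
θ=45°: B = A + 1.00·(cos45°, sin45°) = (0.7071, 0.7071)
θ=45°: |BD| = 7.3271
θ=45°: circle(B,8.00) ∩ circle(D,6.00): a=5.5743, h=5.7383
θ=45°:   candidates: C₊=(6.8091,5.8806) cross=42.045; C₋=(5.7016,-5.5423) cross=-42.045
θ=45°:   branch - wants cross < 0 → take C=(5.7016,-5.5423) (cross=-42.045)
θ=45°: ex = (C−B)/|BC| = (0.6243,-0.7812); ey = (0.7812,0.6243)
θ=45°: P = B + -3.33·ex + 2.77·ey = (0.7920,5.0378)
θ=73°: B = A + 1.00·(cos73°, sin73°) = (0.2924, 0.9563)
θ=73°: |BD| = 7.7667
θ=73°: circle(B,8.00) ∩ circle(D,6.00): a=5.6859, h=5.6276
θ=73°:   candidates: C₊=(6.6280,5.8410) cross=43.708; C₋=(5.2421,-5.3286) cross=-43.708
θ=73°:   branch - wants cross < 0 → take C=(5.2421,-5.3286) (cross=-43.708)
θ=73°: ex = (C−B)/|BC| = (0.6187,-0.7856); ey = (0.7856,0.6187)
θ=73°: P = B + -3.33·ex + 2.77·ey = (0.4082,5.2862)
θ=142°: B = A + 1.00·(cos142°, sin142°) = (-0.7880, 0.6157)
θ=142°: |BD| = 8.8096
θ=142°: circle(B,8.00) ∩ circle(D,6.00): a=5.9940, h=5.2983
θ=142°:   candidates: C₊=(5.5616,5.4822) cross=46.676; C₋=(4.8210,-5.0886) cross=-46.676
θ=142°:   branch - wants cross < 0 → take C=(4.8210,-5.0886) (cross=-46.676)
θ=142°: ex = (C−B)/|BC| = (0.7011,-0.7130); ey = (0.7130,0.7011)
θ=142°: P = B + -3.33·ex + 2.77·ey = (-1.1477,4.9322)

θ=45°: 0.79 5.04
θ=73°: 0.41 5.29
θ=142°: -1.15 4.93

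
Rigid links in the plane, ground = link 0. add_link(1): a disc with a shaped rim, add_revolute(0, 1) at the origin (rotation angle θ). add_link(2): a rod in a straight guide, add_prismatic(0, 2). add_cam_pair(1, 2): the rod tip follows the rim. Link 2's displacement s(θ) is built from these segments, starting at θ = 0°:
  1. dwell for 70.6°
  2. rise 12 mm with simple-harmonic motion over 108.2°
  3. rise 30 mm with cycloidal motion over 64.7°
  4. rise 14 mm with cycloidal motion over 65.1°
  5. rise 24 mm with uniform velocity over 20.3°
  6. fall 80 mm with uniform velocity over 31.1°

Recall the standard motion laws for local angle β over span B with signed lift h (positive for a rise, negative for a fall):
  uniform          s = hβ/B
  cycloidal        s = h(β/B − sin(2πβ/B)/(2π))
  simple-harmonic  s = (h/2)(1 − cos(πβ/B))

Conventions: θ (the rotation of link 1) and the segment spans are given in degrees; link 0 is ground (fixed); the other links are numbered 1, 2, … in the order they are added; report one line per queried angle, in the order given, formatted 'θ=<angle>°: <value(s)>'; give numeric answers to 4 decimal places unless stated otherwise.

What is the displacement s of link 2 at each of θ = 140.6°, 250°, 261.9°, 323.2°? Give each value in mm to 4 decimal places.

segment 1 (0° to 70.6°, dwell): s unchanged at 0.0000
θ = 140.6° falls in segment 2 (70.6° to 178.8°, simple-harmonic, h = 12): β = 140.6 − 70.6 = 70°, B = 108.2°; Δs = 12/2·(1 − cos(π·0.6470)) = 8.6726; s = 0.0000 + 8.6726 = 8.6726
segment 2 (70.6° to 178.8°, simple-harmonic, h = 12) is passed completely: s = 0.0000 + (12) = 12.0000
segment 3 (178.8° to 243.5°, cycloidal, h = 30) is passed completely: s = 12.0000 + (30) = 42.0000
θ = 250° falls in segment 4 (243.5° to 308.6°, cycloidal, h = 14): β = 250 − 243.5 = 6.5°, B = 65.1°; Δs = 14·(0.0998 − sin(2π·0.0998)/(2π)) = 0.0899; s = 42.0000 + 0.0899 = 42.0899
θ = 261.9° falls in segment 4 (243.5° to 308.6°, cycloidal, h = 14): β = 261.9 − 243.5 = 18.4°, B = 65.1°; Δs = 14·(0.2826 − sin(2π·0.2826)/(2π)) = 1.7755; s = 42.0000 + 1.7755 = 43.7755
segment 4 (243.5° to 308.6°, cycloidal, h = 14) is passed completely: s = 42.0000 + (14) = 56.0000
θ = 323.2° falls in segment 5 (308.6° to 328.9°, uniform, h = 24): β = 323.2 − 308.6 = 14.6°, B = 20.3°; Δs = 24·14.6/20.3 = 17.2611; s = 56.0000 + 17.2611 = 73.2611

θ=140.6°: 8.6726
θ=250°: 42.0899
θ=261.9°: 43.7755
θ=323.2°: 73.2611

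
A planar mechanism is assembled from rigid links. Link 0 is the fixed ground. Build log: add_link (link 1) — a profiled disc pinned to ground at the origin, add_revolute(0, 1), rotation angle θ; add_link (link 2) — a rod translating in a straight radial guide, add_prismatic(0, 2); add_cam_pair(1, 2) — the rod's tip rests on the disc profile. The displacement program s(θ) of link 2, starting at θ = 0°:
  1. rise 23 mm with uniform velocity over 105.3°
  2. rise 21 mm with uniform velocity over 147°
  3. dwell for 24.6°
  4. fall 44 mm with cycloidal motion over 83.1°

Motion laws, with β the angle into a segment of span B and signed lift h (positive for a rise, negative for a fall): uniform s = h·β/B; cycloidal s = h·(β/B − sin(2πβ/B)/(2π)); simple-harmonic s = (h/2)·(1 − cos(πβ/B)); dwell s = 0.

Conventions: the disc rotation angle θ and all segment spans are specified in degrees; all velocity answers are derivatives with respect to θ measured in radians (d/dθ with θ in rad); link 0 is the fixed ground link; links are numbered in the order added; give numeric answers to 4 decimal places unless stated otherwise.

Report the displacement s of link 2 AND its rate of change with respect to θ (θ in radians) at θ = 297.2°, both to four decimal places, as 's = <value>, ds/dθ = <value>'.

seg 1 [0°–105.3°] uniform, h=23: full span → s += 23 → s = 23.0000
seg 2 [105.3°–252.3°] uniform, h=21: full span → s += 21 → s = 44.0000
seg 3 [252.3°–276.9°] dwell: s stays 44.0000
seg 4 [276.9°–360°] cycloidal, h=-44: θ=297.2° here. β=20.3, B=83.1. -44·(0.2443 − sin(2π·0.2443)/(2π)) = -3.7502 → s = 40.2498
velocity in seg [276.9°–360°] (cycloidal), θ in radians: β = 20.3° = 0.3543 rad, B = 83.1° = 1.4504 rad; ds/dθ = (h/B)(1 − cos(2πβ/B)) = ((-44)/1.4504)(1 − cos(2π·0.2443)) = -29.247801 mm/rad

s = 40.2498, ds/dθ = -29.2478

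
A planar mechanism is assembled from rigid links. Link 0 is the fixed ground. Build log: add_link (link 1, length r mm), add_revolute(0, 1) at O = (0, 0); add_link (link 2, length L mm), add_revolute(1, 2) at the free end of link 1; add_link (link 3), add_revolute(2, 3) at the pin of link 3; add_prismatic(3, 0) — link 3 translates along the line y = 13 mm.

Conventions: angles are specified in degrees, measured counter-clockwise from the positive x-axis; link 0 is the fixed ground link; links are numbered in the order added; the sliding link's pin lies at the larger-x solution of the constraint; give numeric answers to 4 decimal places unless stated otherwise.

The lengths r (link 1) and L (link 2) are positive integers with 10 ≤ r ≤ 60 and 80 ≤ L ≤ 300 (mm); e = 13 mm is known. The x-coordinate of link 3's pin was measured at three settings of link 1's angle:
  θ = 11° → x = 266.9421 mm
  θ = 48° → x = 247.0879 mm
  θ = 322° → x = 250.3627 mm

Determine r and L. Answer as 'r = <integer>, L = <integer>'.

constraint per measurement: (x − r cos θ)² + (r sin θ − e)² = L²
subtracting the θ₁ and θ₂ equations cancels the r² and L² terms:
r = (x₁² − x₂²) / (2[(x₁cos θ₁ + e sin θ₁) − (x₂cos θ₂ + e sin θ₂)]) = 57.0001 → r = 57
L² = (x₁ − r cos θ₁)² + (r sin θ₁ − e)² = 44521.0169 → L = 211.0000 → L = 211
check at θ₃=322°: x = 250.3627 (printed 250.3627) ✓

r = 57, L = 211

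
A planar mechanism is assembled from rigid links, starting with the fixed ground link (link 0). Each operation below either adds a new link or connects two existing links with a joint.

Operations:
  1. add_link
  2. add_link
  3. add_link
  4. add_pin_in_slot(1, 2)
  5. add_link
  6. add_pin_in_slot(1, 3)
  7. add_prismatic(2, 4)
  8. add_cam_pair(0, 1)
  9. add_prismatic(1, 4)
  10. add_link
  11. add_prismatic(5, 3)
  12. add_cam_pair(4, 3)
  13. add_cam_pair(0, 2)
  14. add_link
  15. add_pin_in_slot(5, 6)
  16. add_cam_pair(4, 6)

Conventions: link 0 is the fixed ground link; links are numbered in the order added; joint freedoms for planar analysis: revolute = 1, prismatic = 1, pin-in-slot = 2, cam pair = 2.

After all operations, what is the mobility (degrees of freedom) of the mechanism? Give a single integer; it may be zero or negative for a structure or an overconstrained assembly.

ground; <1,0,0>
#1 <2,0,0>
#2 <3,0,0>
#3 <4,0,0>
PS:1↔2 J2 <4,0,1>
#4 <5,0,1>
PS:1↔3 J2 <5,0,2>
P:2↔4 J1 <5,1,2>
C:0↔1 J2 <5,1,3>
P:1↔4 J1 <5,2,3>
#5 <6,2,3>
P:5↔3 J1 <6,3,3>
C:4↔3 J2 <6,3,4>
C:0↔2 J2 <6,3,5>
#6 <7,3,5>
PS:5↔6 J2 <7,3,6>
C:4↔6 J2 <7,3,7>
3×6 − 2×3 − 1×7 = 5

M = 5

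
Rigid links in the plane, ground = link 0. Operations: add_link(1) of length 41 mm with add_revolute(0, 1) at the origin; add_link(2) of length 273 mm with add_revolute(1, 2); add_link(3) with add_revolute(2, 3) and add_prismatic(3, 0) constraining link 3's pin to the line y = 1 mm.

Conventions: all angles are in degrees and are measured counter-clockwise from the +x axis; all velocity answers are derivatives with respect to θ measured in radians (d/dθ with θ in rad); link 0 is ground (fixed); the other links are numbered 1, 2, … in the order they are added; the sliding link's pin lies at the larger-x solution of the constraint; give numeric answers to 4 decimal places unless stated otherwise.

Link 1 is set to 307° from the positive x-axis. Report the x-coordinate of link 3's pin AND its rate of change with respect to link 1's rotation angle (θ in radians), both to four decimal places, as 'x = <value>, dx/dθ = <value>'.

geometry: r = 41 mm, L = 273 mm, e = 1 mm
crank pin P = (r cos θ, r sin θ) = (24.674416, -32.744056)
h = r sin θ − e = -32.744056 − 1 = -33.744056
x = r cos θ + √(L² − h²) = 24.674416 + 270.906513 = 295.580929
dx/dθ = −r sin θ − h·r cos θ/√(L² − h²) (θ in radians; h = -33.744056) = 35.817496

x = 295.5809, dx/dθ = 35.8175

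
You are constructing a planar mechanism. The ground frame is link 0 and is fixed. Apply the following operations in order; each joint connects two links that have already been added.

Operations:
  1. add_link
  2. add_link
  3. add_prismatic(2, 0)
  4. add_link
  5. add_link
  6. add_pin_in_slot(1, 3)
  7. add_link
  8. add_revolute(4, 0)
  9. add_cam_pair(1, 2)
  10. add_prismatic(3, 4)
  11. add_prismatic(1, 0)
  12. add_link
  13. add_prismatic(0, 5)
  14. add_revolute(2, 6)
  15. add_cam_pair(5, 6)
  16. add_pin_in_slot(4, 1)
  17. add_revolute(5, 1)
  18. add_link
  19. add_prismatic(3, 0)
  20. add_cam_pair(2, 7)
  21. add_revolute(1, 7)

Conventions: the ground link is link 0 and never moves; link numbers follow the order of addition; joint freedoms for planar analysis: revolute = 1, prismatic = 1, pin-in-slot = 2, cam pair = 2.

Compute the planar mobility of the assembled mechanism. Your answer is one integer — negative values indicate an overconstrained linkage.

(L,J1,J2)=(1,0,0); link0 fixed
link1: (2,0,0)
link2: (3,0,0)
P 2-0 [J1]: (3,1,0)
link3: (4,1,0)
link4: (5,1,0)
PS 1-3 [J2]: (5,1,1)
link5: (6,1,1)
R 4-0 [J1]: (6,2,1)
C 1-2 [J2]: (6,2,2)
P 3-4 [J1]: (6,3,2)
P 1-0 [J1]: (6,4,2)
link6: (7,4,2)
P 0-5 [J1]: (7,5,2)
R 2-6 [J1]: (7,6,2)
C 5-6 [J2]: (7,6,3)
PS 4-1 [J2]: (7,6,4)
R 5-1 [J1]: (7,7,4)
link7: (8,7,4)
P 3-0 [J1]: (8,8,4)
C 2-7 [J2]: (8,8,5)
R 1-7 [J1]: (8,9,5)
Grübler: 3·7 − 2·9 − 5 = -2

M = -2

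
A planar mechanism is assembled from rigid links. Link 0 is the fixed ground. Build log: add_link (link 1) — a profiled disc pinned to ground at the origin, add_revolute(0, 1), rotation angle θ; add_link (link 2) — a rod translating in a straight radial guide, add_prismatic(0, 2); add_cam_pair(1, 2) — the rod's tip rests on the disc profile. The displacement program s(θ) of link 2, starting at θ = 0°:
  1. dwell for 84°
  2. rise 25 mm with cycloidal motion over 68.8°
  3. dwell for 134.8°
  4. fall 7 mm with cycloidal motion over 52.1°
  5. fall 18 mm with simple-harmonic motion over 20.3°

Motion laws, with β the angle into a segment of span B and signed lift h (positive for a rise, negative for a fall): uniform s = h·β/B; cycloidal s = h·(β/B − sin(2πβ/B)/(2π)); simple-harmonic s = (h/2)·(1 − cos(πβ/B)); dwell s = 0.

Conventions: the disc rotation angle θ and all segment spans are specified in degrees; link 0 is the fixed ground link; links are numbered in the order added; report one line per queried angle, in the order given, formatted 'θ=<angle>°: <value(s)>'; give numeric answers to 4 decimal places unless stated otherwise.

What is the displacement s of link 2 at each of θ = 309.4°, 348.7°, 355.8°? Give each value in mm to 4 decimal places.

seg 1 [0°–84°] dwell: s stays 0.0000
seg 2 [84°–152.8°] cycloidal, h=25: full span → s += 25 → s = 25.0000
seg 3 [152.8°–287.6°] dwell: s stays 25.0000
seg 4 [287.6°–339.7°] cycloidal, h=-7: θ=309.4° here. β=21.8, B=52.1. -7·(0.4184 − sin(2π·0.4184)/(2π)) = -2.3826 → s = 22.6174
seg 4 [287.6°–339.7°] cycloidal, h=-7: full span → s += -7 → s = 18.0000
seg 5 [339.7°–360°] simple-harmonic, h=-18: θ=348.7° here. β=9, B=20.3. -18/2·(1 − cos(π·0.4433)) = -7.4067 → s = 10.5933
seg 5 [339.7°–360°] simple-harmonic, h=-18: θ=355.8° here. β=16.1, B=20.3. -18/2·(1 − cos(π·0.7931)) = -16.1648 → s = 1.8352

θ=309.4°: 22.6174
θ=348.7°: 10.5933
θ=355.8°: 1.8352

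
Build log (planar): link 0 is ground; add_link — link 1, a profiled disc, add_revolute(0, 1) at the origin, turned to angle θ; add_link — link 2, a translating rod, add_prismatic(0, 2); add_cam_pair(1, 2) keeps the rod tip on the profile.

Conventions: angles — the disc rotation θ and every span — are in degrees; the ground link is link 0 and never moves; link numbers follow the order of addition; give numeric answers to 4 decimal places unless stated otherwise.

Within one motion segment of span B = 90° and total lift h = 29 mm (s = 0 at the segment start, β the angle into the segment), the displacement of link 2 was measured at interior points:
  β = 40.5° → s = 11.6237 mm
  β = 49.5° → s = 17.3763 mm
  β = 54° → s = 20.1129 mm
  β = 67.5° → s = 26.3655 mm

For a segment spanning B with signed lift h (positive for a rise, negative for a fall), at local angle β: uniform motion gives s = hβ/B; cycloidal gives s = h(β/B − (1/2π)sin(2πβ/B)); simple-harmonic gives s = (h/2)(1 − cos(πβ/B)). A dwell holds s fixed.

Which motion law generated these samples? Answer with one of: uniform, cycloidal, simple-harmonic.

candidates at β/B = r: uniform s = h·r (linear in β); cycloidal s = h·(r − sin(2πr)/(2π)); simple-harmonic s = (h/2)(1 − cos(πr))
β=40.5°: printed 11.6237 | uniform 13.0500, cycloidal 11.6237, simple-harmonic 12.2317
β=49.5°: printed 17.3763 | uniform 15.9500, cycloidal 17.3763, simple-harmonic 16.7683
β=54°: printed 20.1129 | uniform 17.4000, cycloidal 20.1129, simple-harmonic 18.9807
β=67.5°: printed 26.3655 | uniform 21.7500, cycloidal 26.3655, simple-harmonic 24.7530
only one law matches every sample → cycloidal

cycloidal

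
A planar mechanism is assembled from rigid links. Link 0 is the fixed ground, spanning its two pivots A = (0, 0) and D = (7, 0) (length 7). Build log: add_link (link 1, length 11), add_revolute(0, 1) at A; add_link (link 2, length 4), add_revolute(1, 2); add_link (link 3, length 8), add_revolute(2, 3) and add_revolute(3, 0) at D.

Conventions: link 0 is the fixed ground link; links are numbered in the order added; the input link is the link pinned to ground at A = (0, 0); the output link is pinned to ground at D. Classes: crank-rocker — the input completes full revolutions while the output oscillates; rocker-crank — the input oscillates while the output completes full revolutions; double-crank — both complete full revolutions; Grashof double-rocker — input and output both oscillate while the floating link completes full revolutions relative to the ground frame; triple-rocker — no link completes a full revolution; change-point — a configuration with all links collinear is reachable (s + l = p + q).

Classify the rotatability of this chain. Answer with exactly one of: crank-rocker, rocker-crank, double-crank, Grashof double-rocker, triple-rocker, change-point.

lengths: ground=7, input=11, coupler=4, output=8
sorted: s=4 (shortest), l=11 (longest), p+q=15
s + l = 15 vs p + q = 15
s + l = p + q → change-point (collinear configuration reachable)

change-point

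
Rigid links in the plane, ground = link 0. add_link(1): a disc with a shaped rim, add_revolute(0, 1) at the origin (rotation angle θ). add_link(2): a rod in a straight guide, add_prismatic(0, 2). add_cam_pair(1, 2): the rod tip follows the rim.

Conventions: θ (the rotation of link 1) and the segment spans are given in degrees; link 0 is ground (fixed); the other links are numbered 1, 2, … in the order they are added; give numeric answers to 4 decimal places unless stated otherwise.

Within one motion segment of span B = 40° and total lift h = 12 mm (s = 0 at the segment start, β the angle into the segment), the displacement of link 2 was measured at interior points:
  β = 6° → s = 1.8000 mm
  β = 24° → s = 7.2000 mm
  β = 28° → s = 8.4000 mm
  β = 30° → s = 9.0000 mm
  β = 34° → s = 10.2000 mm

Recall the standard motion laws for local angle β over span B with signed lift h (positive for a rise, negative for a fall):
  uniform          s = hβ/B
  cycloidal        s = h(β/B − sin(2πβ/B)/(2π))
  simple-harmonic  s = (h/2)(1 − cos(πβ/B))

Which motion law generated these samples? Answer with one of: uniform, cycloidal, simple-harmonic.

candidates at β/B = r: uniform s = h·r (linear in β); cycloidal s = h·(r − sin(2πr)/(2π)); simple-harmonic s = (h/2)(1 − cos(πr))
β=6°: printed 1.8000 | uniform 1.8000, cycloidal 0.2549, simple-harmonic 0.6540
β=24°: printed 7.2000 | uniform 7.2000, cycloidal 8.3226, simple-harmonic 7.8541
β=28°: printed 8.4000 | uniform 8.4000, cycloidal 10.2164, simple-harmonic 9.5267
β=30°: printed 9.0000 | uniform 9.0000, cycloidal 10.9099, simple-harmonic 10.2426
β=34°: printed 10.2000 | uniform 10.2000, cycloidal 11.7451, simple-harmonic 11.3460
only one law matches every sample → uniform

uniform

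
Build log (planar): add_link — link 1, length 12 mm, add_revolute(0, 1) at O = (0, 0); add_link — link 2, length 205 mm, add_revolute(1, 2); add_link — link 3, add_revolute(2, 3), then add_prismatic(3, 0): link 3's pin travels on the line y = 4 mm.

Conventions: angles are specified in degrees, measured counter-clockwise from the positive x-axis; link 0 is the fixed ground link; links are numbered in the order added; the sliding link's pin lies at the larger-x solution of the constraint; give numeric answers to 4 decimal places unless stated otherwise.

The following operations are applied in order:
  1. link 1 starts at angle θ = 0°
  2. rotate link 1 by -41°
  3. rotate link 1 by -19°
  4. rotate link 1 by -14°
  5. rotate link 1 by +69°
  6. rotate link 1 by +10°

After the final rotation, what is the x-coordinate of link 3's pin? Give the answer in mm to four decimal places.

geometry: r = 12 mm, L = 205 mm, e = 4 mm; θ starts at 0°
rotate link 1 by -41°: θ ← 0° -41° = -41°
rotate link 1 by -19°: θ ← -41° -19° = -60°
rotate link 1 by -14°: θ ← -60° -14° = -74°
rotate link 1 by +69°: θ ← -74° +69° = -5°
rotate link 1 by +10°: θ ← -5° +10° = 5°
crank pin P = (r cos θ, r sin θ) = (11.954336, 1.045869)
h = r sin θ − e = 1.045869 − 4 = -2.954131
x = r cos θ + √(L² − h²) = 11.954336 + 204.978714 = 216.933050

216.9331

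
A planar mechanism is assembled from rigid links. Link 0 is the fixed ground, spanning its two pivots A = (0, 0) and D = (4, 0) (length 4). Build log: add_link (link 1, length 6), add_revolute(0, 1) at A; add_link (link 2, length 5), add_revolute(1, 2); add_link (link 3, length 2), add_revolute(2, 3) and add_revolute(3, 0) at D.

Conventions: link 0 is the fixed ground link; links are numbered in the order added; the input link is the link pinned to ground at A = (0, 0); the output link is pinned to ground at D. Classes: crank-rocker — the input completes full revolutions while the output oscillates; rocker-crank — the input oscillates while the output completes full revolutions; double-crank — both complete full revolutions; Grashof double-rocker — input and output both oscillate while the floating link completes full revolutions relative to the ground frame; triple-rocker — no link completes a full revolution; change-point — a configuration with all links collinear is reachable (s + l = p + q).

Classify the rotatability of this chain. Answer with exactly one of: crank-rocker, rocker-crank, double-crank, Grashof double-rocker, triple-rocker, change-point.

lengths: ground=4, input=6, coupler=5, output=2
sorted: s=2 (shortest), l=6 (longest), p+q=9
s + l = 8 vs p + q = 9
s + l < p + q (Grashof) with shortest = output link → rocker-crank

rocker-crank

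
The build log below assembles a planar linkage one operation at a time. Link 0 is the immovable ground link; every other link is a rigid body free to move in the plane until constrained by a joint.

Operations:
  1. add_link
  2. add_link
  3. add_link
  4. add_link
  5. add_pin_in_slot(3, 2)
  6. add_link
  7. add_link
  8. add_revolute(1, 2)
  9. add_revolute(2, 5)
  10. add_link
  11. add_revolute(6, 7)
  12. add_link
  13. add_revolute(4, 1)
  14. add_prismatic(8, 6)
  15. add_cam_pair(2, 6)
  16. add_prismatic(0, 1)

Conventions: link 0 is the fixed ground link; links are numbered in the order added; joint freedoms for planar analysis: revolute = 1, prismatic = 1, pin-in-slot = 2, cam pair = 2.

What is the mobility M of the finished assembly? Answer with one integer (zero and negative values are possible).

L=1 J1=0 J2=0
add link → L=2 J1=0 J2=0
add link → L=3 J1=0 J2=0
add link → L=4 J1=0 J2=0
add link → L=5 J1=0 J2=0
PS@3,2 dof=2 J2 → L=5 J1=0 J2=1
add link → L=6 J1=0 J2=1
add link → L=7 J1=0 J2=1
R@1,2 dof=1 J1 → L=7 J1=1 J2=1
R@2,5 dof=1 J1 → L=7 J1=2 J2=1
add link → L=8 J1=2 J2=1
R@6,7 dof=1 J1 → L=8 J1=3 J2=1
add link → L=9 J1=3 J2=1
R@4,1 dof=1 J1 → L=9 J1=4 J2=1
P@8,6 dof=1 J1 → L=9 J1=5 J2=1
C@2,6 dof=2 J2 → L=9 J1=5 J2=2
P@0,1 dof=1 J1 → L=9 J1=6 J2=2
M=3(L−1)−2J1−J2=3·8−2·6−2=10

M = 10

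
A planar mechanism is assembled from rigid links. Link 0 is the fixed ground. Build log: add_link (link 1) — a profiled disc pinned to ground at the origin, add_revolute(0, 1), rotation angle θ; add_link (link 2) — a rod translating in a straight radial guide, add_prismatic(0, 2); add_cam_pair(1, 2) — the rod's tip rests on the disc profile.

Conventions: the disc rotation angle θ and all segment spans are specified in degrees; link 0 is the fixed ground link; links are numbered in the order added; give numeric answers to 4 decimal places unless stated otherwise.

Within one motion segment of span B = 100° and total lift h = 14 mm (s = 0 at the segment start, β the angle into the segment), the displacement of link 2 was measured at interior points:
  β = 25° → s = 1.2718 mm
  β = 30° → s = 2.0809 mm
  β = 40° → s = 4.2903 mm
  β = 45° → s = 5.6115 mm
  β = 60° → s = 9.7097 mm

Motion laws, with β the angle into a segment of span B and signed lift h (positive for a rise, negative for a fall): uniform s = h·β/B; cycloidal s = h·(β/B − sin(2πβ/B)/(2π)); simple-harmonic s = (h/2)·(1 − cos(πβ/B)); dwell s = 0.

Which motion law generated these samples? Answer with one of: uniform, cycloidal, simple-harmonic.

candidates at β/B = r: uniform s = h·r (linear in β); cycloidal s = h·(r − sin(2πr)/(2π)); simple-harmonic s = (h/2)(1 − cos(πr))
β=25°: printed 1.2718 | uniform 3.5000, cycloidal 1.2718, simple-harmonic 2.0503
β=30°: printed 2.0809 | uniform 4.2000, cycloidal 2.0809, simple-harmonic 2.8855
β=40°: printed 4.2903 | uniform 5.6000, cycloidal 4.2903, simple-harmonic 4.8369
β=45°: printed 5.6115 | uniform 6.3000, cycloidal 5.6115, simple-harmonic 5.9050
β=60°: printed 9.7097 | uniform 8.4000, cycloidal 9.7097, simple-harmonic 9.1631
only one law matches every sample → cycloidal

cycloidal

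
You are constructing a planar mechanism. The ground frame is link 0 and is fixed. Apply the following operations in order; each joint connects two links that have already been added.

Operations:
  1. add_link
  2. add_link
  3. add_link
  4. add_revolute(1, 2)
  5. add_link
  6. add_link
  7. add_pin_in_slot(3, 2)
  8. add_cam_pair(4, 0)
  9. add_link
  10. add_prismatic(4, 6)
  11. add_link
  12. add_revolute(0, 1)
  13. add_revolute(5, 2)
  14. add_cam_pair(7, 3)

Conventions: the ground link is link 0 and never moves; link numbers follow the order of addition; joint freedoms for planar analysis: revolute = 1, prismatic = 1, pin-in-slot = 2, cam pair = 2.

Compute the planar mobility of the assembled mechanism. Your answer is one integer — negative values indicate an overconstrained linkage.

(L,J1,J2)=(1,0,0); link0 fixed
link1: (2,0,0)
link2: (3,0,0)
link3: (4,0,0)
R 1-2 [J1]: (4,1,0)
link4: (5,1,0)
link5: (6,1,0)
PS 3-2 [J2]: (6,1,1)
C 4-0 [J2]: (6,1,2)
link6: (7,1,2)
P 4-6 [J1]: (7,2,2)
link7: (8,2,2)
R 0-1 [J1]: (8,3,2)
R 5-2 [J1]: (8,4,2)
C 7-3 [J2]: (8,4,3)
Grübler: 3·7 − 2·4 − 3 = 10

M = 10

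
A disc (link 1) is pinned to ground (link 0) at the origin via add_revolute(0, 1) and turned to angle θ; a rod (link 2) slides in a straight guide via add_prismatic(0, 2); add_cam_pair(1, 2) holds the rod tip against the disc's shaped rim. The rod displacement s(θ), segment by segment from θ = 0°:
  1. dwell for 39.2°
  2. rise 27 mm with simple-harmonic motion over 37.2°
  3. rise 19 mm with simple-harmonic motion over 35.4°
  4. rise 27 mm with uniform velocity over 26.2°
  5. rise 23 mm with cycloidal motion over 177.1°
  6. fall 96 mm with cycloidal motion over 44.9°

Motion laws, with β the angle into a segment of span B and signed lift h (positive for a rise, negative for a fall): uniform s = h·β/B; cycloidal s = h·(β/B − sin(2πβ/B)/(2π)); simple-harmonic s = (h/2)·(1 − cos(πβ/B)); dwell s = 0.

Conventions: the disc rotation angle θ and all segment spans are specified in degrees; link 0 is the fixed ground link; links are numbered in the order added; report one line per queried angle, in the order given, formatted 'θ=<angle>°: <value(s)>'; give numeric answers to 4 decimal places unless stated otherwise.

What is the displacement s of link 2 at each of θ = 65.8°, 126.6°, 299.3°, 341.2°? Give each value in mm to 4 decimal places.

segment 1 (0° to 39.2°, dwell): s unchanged at 0.0000
θ = 65.8° falls in segment 2 (39.2° to 76.4°, simple-harmonic, h = 27): β = 65.8 − 39.2 = 26.6°, B = 37.2°; Δs = 27/2·(1 − cos(π·0.7151)) = 21.9426; s = 0.0000 + 21.9426 = 21.9426
segment 2 (39.2° to 76.4°, simple-harmonic, h = 27) is passed completely: s = 0.0000 + (27) = 27.0000
segment 3 (76.4° to 111.8°, simple-harmonic, h = 19) is passed completely: s = 27.0000 + (19) = 46.0000
θ = 126.6° falls in segment 4 (111.8° to 138°, uniform, h = 27): β = 126.6 − 111.8 = 14.8°, B = 26.2°; Δs = 27·14.8/26.2 = 15.2519; s = 46.0000 + 15.2519 = 61.2519
segment 4 (111.8° to 138°, uniform, h = 27) is passed completely: s = 46.0000 + (27) = 73.0000
θ = 299.3° falls in segment 5 (138° to 315.1°, cycloidal, h = 23): β = 299.3 − 138 = 161.3°, B = 177.1°; Δs = 23·(0.9108 − sin(2π·0.9108)/(2π)) = 22.8942; s = 73.0000 + 22.8942 = 95.8942
segment 5 (138° to 315.1°, cycloidal, h = 23) is passed completely: s = 73.0000 + (23) = 96.0000
θ = 341.2° falls in segment 6 (315.1° to 360°, cycloidal, h = -96): β = 341.2 − 315.1 = 26.1°, B = 44.9°; Δs = -96·(0.5813 − sin(2π·0.5813)/(2π)) = -63.2731; s = 96.0000 − 63.2731 = 32.7269

θ=65.8°: 21.9426
θ=126.6°: 61.2519
θ=299.3°: 95.8942
θ=341.2°: 32.7269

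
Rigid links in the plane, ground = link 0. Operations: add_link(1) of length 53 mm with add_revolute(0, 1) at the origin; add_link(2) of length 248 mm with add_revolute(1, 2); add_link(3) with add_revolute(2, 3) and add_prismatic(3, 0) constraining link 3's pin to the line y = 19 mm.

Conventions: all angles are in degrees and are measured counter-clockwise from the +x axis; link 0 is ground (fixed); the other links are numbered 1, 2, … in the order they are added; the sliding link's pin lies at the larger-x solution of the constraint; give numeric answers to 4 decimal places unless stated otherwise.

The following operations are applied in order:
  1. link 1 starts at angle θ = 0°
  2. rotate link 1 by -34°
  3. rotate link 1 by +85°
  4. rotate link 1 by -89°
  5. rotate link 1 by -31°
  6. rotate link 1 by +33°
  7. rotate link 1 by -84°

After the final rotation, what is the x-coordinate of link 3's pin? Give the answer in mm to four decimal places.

geometry: r = 53 mm, L = 248 mm, e = 19 mm; θ starts at 0°
rotate link 1 by -34°: θ ← 0° -34° = -34°
rotate link 1 by +85°: θ ← -34° +85° = 51°
rotate link 1 by -89°: θ ← 51° -89° = -38°
rotate link 1 by -31°: θ ← -38° -31° = -69°
rotate link 1 by +33°: θ ← -69° +33° = -36°
rotate link 1 by -84°: θ ← -36° -84° = -120°
crank pin P = (r cos θ, r sin θ) = (-26.500000, -45.899346)
h = r sin θ − e = -45.899346 − 19 = -64.899346
x = r cos θ + √(L² − h²) = -26.500000 + 239.357630 = 212.857630

212.8576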